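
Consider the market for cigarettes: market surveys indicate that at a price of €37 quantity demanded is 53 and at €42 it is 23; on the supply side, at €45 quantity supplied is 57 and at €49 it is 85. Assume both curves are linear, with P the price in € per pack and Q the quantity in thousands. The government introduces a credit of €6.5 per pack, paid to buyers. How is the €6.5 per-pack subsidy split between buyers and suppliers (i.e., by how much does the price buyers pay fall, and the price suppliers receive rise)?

Demand slope: (23 − 53)/(42 − 37) = -6, so Qd = 275 − 6P.
Supply slope: (85 − 57)/(49 − 45) = 7, so Qs = 7P − 258.
Without the subsidy, 275 − 6P = 7P − 258 gives 13P = 533, so P* = €41 and Q* = 29.
With a per-unit subsidy paid to buyers, each effectively pays P − 6.5, so demand becomes Qd = 275 − 6(P − 6.5).
New equilibrium: buyers pay €37.5, suppliers receive €44, Q = 50. (Wedge: Pb − Ps = −6.5.)
Gain to buyers: €3.5; to suppliers: €3. (They sum to €6.5.)

Buyers gain €3.5 per pack; suppliers gain €3 per pack.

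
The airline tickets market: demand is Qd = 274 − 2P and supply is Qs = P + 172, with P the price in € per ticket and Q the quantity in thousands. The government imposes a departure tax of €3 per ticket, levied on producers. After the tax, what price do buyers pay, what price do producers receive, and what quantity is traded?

Buyers pay €35; producers receive €32; quantity = 204.

Before the tax: set 274 − 2P = P + 172 → P* = €34, Q* = 206.
With the tax collected from producers, supply shifts: Qs = (P − 3) + 172.
New equilibrium: buyers pay €35, producers receive €32, Q = 204. (Wedge: Pb − Ps = 3.)
The less price-elastic side of the market bears the larger share of a per-unit tax.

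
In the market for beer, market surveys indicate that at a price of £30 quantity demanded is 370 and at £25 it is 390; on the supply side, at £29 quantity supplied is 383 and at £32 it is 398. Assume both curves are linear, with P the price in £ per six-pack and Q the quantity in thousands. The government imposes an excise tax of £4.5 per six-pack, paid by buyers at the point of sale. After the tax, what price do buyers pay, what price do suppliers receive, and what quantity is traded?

Buyers pay £30.5; suppliers receive £26; quantity = 368.

Demand slope: (390 − 370)/(25 − 30) = -4, so Qd = 490 − 4P.
Supply slope: (398 − 383)/(32 − 29) = 5, so Qs = 5P + 238.
Without the tax, 490 − 4P = 5P + 238 gives 9P = 252, so P* = £28 and Q* = 378.
With the tax collected from buyers, demand (in seller-price terms) shifts: Qd = 490 − 4(P + 4.5).
Solving gives Q = 368 with buyers paying £30.5 and suppliers receiving £26 (the £4.5 wedge).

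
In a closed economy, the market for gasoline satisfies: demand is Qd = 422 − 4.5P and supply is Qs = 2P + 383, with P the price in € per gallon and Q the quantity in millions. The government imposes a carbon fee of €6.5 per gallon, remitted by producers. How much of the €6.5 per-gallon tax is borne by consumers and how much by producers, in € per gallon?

Consumers bear €2 per gallon; producers bear €4.5 per gallon.

Before the tax: set 422 − 4.5P = 2P + 383 → P* = €6, Q* = 395.
With the tax collected from producers, supply shifts: Qs = 2(P − 6.5) + 383.
Solving gives Q = 386 with consumers paying €8 and producers receiving €1.5 (the €6.5 wedge).
Burden on consumers: €2; on producers: €4.5. (They sum to €6.5.)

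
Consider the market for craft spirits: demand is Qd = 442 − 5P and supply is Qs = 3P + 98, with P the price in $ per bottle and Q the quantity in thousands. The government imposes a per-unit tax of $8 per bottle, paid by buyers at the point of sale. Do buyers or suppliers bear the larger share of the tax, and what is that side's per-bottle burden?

Suppliers bear the larger share: $5 per bottle.

Before the tax: set 442 − 5P = 3P + 98 → P* = $43, Q* = 227.
With the tax collected from buyers, demand (in seller-price terms) shifts: Qd = 442 − 5(P + 8).
New equilibrium: buyers pay $46, suppliers receive $38, Q = 212. (Wedge: Pb − Ps = 8.)
Per-bottle burden: buyers $3, suppliers $5.
Suppliers take the larger share because supply is less price-elastic here (demand slope 5 vs supply slope 3).
The less price-elastic side of the market bears the larger share of a per-unit tax.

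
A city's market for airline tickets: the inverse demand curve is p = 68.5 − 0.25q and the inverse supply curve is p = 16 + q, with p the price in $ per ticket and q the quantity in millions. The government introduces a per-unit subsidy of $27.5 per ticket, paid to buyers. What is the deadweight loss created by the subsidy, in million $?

Rewrite in direct form: qd = 274 − 4p and qs = p − 16.
Before the subsidy: set 274 − 4p = p − 16 → p* = $58, q* = 42.
With a per-unit subsidy paid to buyers, each effectively pays p − 27.5, so demand becomes qd = 274 − 4(p − 27.5).
New equilibrium: buyers pay $52.5, producers receive $80, q = 64. (Wedge: pb − ps = −27.5.)
Quantity rises by |ΔQ| = |42 − 64| = 22.
DWL = ½ · t · |ΔQ| = ½ · 27.5 · 22 = $302.5.

Deadweight loss = $302.5 million.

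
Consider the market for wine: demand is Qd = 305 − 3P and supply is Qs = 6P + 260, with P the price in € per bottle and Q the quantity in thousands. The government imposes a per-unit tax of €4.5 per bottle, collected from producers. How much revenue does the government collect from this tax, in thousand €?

Tax revenue = €1264.5 thousand.

Without the tax, 305 − 3P = 6P + 260 gives 9P = 45, so P* = €5 and Q* = 290.
With the tax collected from producers, supply shifts: Qs = 6(P − 4.5) + 260.
New equilibrium: consumers pay €8, producers receive €3.5, Q = 281. (Wedge: Pb − Ps = 4.5.)
Revenue = t · Q = 4.5 · 281 = €1264.5.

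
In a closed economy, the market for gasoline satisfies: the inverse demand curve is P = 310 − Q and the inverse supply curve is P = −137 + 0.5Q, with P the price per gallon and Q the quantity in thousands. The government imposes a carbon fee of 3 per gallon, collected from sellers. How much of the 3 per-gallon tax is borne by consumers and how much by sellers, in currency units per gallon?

Consumers bear 2 per gallon; sellers bear 1 per gallon.

Inverting to Q(P) form: Qd = 310 − P; Qs = 2P + 274.
Without the tax, 310 − P = 2P + 274 gives 3P = 36, so P* = 12 and Q* = 298.
With the tax collected from sellers, supply shifts: Qs = 2(P − 3) + 274.
Solving gives Q = 296 with consumers paying 14 and sellers receiving 11 (the 3 wedge).
Burden on consumers: 2; on sellers: 1. (They sum to 3.)
The less price-elastic side of the market bears the larger share of a per-unit tax.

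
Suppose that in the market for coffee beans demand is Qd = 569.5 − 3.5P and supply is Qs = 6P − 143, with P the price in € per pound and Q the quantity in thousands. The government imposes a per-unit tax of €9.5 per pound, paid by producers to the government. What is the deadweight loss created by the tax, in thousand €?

Deadweight loss = €99.75 thousand.

Without the tax, 569.5 − 3.5P = 6P − 143 gives 9.5P = 712.5, so P* = €75 and Q* = 307.
With the tax collected from producers, supply shifts: Qs = 6(P − 9.5) − 143.
New equilibrium: consumers pay €81, producers receive €71.5, Q = 286. (Wedge: Pb − Ps = 9.5.)
Quantity falls by |ΔQ| = |307 − 286| = 21.
DWL = ½ · t · |ΔQ| = ½ · 9.5 · 21 = €99.75.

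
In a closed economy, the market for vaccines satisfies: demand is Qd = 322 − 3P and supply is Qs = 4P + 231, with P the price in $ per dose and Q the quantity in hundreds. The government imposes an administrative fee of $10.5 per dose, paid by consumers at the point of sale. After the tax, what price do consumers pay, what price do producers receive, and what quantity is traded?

Consumers pay $19; producers receive $8.5; quantity = 265.

Before the tax: set 322 − 3P = 4P + 231 → P* = $13, Q* = 283.
With the tax collected from consumers, demand (in seller-price terms) shifts: Qd = 322 − 3(P + 10.5).
Solving gives Q = 265 with consumers paying $19 and producers receiving $8.5 (the $10.5 wedge).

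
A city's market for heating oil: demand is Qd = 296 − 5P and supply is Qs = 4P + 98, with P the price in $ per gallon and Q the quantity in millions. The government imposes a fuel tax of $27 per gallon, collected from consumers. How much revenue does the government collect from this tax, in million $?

Without the tax, 296 − 5P = 4P + 98 gives 9P = 198, so P* = $22 and Q* = 186.
With the tax collected from consumers, demand (in seller-price terms) shifts: Qd = 296 − 5(P + 27).
Solving gives Q = 126 with consumers paying $34 and producers receiving $7 (the $27 wedge).
Revenue = t · Q = 27 · 126 = $3402.

Tax revenue = $3402 million.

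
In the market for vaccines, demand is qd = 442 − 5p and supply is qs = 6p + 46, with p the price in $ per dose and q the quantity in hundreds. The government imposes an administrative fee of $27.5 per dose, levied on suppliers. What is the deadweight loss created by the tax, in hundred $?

Deadweight loss = $1031.25 hundred.

Before the tax: set 442 − 5p = 6p + 46 → p* = $36, q* = 262.
With the tax collected from suppliers, supply shifts: qs = 6(p − 27.5) + 46.
New equilibrium: consumers pay $51, suppliers receive $23.5, q = 187. (Wedge: pb − ps = 27.5.)
Quantity falls by |ΔQ| = |262 − 187| = 75.
DWL = ½ · t · |ΔQ| = ½ · 27.5 · 75 = $1031.25.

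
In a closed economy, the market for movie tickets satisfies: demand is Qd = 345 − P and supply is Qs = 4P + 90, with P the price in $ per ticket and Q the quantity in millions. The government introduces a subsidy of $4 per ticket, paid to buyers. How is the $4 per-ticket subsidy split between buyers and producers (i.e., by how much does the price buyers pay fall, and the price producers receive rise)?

Before the subsidy: set 345 − P = 4P + 90 → P* = $51, Q* = 294.
With a per-unit subsidy paid to buyers, each effectively pays P − 4, so demand becomes Qd = 345 − (P − 4).
New equilibrium: buyers pay $47.8, producers receive $51.8, Q = 297.2. (Wedge: Pb − Ps = −4.)
Gain to buyers: $3.2; to producers: $0.8. (They sum to $4.)

Buyers gain $3.2 per ticket; producers gain $0.8 per ticket.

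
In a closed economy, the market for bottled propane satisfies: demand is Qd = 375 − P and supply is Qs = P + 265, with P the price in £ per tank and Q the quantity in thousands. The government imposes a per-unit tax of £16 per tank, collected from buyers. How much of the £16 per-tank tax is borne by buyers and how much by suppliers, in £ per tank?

Buyers bear £8 per tank; suppliers bear £8 per tank.

Before the tax: set 375 − P = P + 265 → P* = £55, Q* = 320.
With the tax collected from buyers, demand (in seller-price terms) shifts: Qd = 375 − (P + 16).
Solving gives Q = 312 with buyers paying £63 and suppliers receiving £47 (the £16 wedge).
Burden on buyers: £8; on suppliers: £8. (They sum to £16.)
The less price-elastic side of the market bears the larger share of a per-unit tax.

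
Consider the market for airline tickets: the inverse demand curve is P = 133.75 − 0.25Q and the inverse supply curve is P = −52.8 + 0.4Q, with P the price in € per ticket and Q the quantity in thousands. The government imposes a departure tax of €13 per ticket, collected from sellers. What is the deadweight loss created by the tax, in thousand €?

Inverting to Q(P) form: Qd = 535 − 4P; Qs = 2.5P + 132.
Without the tax, 535 − 4P = 2.5P + 132 gives 6.5P = 403, so P* = €62 and Q* = 287.
With the tax collected from sellers, supply shifts: Qs = 2.5(P − 13) + 132.
Solving gives Q = 267 with buyers paying €67 and sellers receiving €54 (the €13 wedge).
Quantity falls by |ΔQ| = |287 − 267| = 20.
DWL = ½ · t · |ΔQ| = ½ · 13 · 20 = €130.

Deadweight loss = €130 thousand.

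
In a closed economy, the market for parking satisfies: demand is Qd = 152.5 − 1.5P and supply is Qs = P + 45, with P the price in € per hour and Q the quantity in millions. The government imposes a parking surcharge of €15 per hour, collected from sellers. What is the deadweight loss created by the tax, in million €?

Deadweight loss = €67.5 million.

Without the tax, 152.5 − 1.5P = P + 45 gives 2.5P = 107.5, so P* = €43 and Q* = 88.
With the tax collected from sellers, supply shifts: Qs = (P − 15) + 45.
New equilibrium: buyers pay €49, sellers receive €34, Q = 79. (Wedge: Pb − Ps = 15.)
Quantity falls by |ΔQ| = |88 − 79| = 9.
DWL = ½ · t · |ΔQ| = ½ · 15 · 9 = €67.5.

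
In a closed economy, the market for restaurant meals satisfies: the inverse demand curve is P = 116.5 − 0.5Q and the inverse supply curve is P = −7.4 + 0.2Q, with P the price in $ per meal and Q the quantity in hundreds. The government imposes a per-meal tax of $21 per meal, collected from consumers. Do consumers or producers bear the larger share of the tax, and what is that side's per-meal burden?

Consumers bear the larger share: $15 per meal.

Rewrite in direct form: Qd = 233 − 2P and Qs = 5P + 37.
Without the tax, 233 − 2P = 5P + 37 gives 7P = 196, so P* = $28 and Q* = 177.
With the tax collected from consumers, demand (in seller-price terms) shifts: Qd = 233 − 2(P + 21).
New equilibrium: consumers pay $43, producers receive $22, Q = 147. (Wedge: Pb − Ps = 21.)
Per-meal burden: consumers $15, producers $6.
Consumers take the larger share because demand is less price-elastic here (demand slope 2 vs supply slope 5).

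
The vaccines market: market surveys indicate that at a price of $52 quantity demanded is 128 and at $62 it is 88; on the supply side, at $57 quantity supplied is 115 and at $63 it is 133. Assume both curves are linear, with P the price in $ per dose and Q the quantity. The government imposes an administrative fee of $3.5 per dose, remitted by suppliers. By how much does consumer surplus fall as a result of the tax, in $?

Consumer surplus falls by $163.5.

Demand slope: (88 − 128)/(62 − 52) = -4, so Qd = 336 − 4P.
Supply slope: (133 − 115)/(63 − 57) = 3, so Qs = 3P − 56.
Before the tax: set 336 − 4P = 3P − 56 → P* = $56, Q* = 112.
With the tax collected from suppliers, supply shifts: Qs = 3(P − 3.5) − 56.
Solving gives Q = 106 with consumers paying $57.5 and suppliers receiving $54 (the $3.5 wedge).
ΔCS is the trapezoid between Q = 106 and Q = 112 of height $1.5: ½ · (112 + 106) · 1.5 = $163.5.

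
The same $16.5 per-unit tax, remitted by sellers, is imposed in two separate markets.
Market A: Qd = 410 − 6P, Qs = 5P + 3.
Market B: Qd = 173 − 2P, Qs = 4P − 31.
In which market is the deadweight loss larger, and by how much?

Market A, by $189.75.

Market A: pre-tax P* = $37, Q* = 188; post-tax Q = 143; deadweight loss = $371.25.
Market B: pre-tax P* = $34, Q* = 105; post-tax Q = 83; deadweight loss = $181.5.
Difference: $371.25 vs $181.5 → market A is larger by $189.75.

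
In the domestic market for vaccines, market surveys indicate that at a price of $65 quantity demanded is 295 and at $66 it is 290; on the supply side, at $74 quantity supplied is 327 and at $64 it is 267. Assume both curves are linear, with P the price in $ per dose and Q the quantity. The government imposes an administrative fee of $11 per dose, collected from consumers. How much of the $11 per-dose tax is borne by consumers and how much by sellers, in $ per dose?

Consumers bear $6 per dose; sellers bear $5 per dose.

Demand slope: (290 − 295)/(66 − 65) = -5, so Qd = 620 − 5P.
Supply slope: (267 − 327)/(64 − 74) = 6, so Qs = 6P − 117.
Without the tax, 620 − 5P = 6P − 117 gives 11P = 737, so P* = $67 and Q* = 285.
With the tax collected from consumers, demand (in seller-price terms) shifts: Qd = 620 − 5(P + 11).
New equilibrium: consumers pay $73, sellers receive $62, Q = 255. (Wedge: Pb − Ps = 11.)
Burden on consumers: $6; on sellers: $5. (They sum to $11.)
The less price-elastic side of the market bears the larger share of a per-unit tax.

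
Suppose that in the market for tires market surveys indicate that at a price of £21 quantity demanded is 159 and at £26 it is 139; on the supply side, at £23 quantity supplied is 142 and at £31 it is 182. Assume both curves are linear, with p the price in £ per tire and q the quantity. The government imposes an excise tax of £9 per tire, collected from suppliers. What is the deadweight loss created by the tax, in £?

Demand slope: (139 − 159)/(26 − 21) = -4, so qd = 243 − 4p.
Supply slope: (182 − 142)/(31 − 23) = 5, so qs = 5p + 27.
Before the tax: set 243 − 4p = 5p + 27 → p* = £24, q* = 147.
With the tax collected from suppliers, supply shifts: qs = 5(p − 9) + 27.
New equilibrium: buyers pay £29, suppliers receive £20, q = 127. (Wedge: pb − ps = 9.)
Quantity falls by |ΔQ| = |147 − 127| = 20.
DWL = ½ · t · |ΔQ| = ½ · 9 · 20 = £90.

Deadweight loss = £90.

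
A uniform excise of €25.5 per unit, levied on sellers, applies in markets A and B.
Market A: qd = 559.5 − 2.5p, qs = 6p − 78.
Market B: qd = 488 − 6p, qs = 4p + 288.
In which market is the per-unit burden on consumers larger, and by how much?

Market A, by €7.8.

Market A: pre-tax p* = €75, q* = 372; post-tax q = 327; per-unit burden on consumers = €18.
Market B: pre-tax p* = €20, q* = 368; post-tax q = 306.8; per-unit burden on consumers = €10.2.
Difference: €18 vs €10.2 → market A is larger by €7.8.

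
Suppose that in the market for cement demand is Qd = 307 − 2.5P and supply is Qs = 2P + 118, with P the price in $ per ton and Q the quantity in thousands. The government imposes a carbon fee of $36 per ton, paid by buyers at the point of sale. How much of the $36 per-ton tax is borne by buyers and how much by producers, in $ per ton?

Without the tax, 307 − 2.5P = 2P + 118 gives 4.5P = 189, so P* = $42 and Q* = 202.
With the tax collected from buyers, demand (in seller-price terms) shifts: Qd = 307 − 2.5(P + 36).
Solving gives Q = 162 with buyers paying $58 and producers receiving $22 (the $36 wedge).
Burden on buyers: $16; on producers: $20. (They sum to $36.)

Buyers bear $16 per ton; producers bear $20 per ton.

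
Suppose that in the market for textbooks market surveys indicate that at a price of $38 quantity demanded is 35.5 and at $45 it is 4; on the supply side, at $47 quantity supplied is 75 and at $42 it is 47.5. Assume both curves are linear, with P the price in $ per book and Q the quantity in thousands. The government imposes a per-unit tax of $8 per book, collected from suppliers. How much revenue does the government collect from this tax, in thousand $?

Tax revenue = $89.6 thousand.

Demand slope: (4 − 35.5)/(45 − 38) = -4.5, so Qd = 206.5 − 4.5P.
Supply slope: (47.5 − 75)/(42 − 47) = 5.5, so Qs = 5.5P − 183.5.
Before the tax: set 206.5 − 4.5P = 5.5P − 183.5 → P* = $39, Q* = 31.
With the tax collected from suppliers, supply shifts: Qs = 5.5(P − 8) − 183.5.
New equilibrium: buyers pay $43.4, suppliers receive $35.4, Q = 11.2. (Wedge: Pb − Ps = 8.)
Revenue = t · Q = 8 · 11.2 = $89.6.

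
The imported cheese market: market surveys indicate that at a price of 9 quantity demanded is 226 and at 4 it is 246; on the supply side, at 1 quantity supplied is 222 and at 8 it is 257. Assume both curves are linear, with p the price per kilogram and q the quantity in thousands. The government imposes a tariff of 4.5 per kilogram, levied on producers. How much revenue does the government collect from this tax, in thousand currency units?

Tax revenue = 1044 thousand.

Demand slope: (246 − 226)/(4 − 9) = -4, so qd = 262 − 4p.
Supply slope: (257 − 222)/(8 − 1) = 5, so qs = 5p + 217.
Before the tax: set 262 − 4p = 5p + 217 → p* = 5, q* = 242.
With the tax collected from producers, supply shifts: qs = 5(p − 4.5) + 217.
New equilibrium: buyers pay 7.5, producers receive 3, q = 232. (Wedge: pb − ps = 4.5.)
Revenue = t · Q = 4.5 · 232 = 1044.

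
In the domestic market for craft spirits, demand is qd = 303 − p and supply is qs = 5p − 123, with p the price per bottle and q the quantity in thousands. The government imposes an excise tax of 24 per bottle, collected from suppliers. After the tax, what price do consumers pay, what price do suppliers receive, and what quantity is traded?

Consumers pay 91; suppliers receive 67; quantity = 212.

Before the tax: set 303 − p = 5p − 123 → p* = 71, q* = 232.
With the tax collected from suppliers, supply shifts: qs = 5(p − 24) − 123.
New equilibrium: consumers pay 91, suppliers receive 67, q = 212. (Wedge: pb − ps = 24.)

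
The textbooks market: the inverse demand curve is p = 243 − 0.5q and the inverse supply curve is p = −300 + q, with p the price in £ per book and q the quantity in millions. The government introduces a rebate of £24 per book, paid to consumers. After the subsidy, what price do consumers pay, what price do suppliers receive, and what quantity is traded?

Consumers pay £54; suppliers receive £78; quantity = 378.

Inverting to q(p) form: qd = 486 − 2p; qs = p + 300.
Without the subsidy, 486 − 2p = p + 300 gives 3p = 186, so p* = £62 and q* = 362.
With a per-unit subsidy paid to consumers, each effectively pays p − 24, so demand becomes qd = 486 − 2(p − 24).
Solving gives q = 378 with consumers paying £54 and suppliers receiving £78 (the £24 wedge).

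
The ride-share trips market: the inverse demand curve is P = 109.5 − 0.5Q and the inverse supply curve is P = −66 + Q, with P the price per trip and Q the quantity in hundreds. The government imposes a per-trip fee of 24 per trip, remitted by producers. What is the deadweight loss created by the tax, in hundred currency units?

Rewrite in direct form: Qd = 219 − 2P and Qs = P + 66.
Without the tax, 219 − 2P = P + 66 gives 3P = 153, so P* = 51 and Q* = 117.
With the tax collected from producers, supply shifts: Qs = (P − 24) + 66.
Solving gives Q = 101 with consumers paying 59 and producers receiving 35 (the 24 wedge).
Quantity falls by |ΔQ| = |117 − 101| = 16.
DWL = ½ · t · |ΔQ| = ½ · 24 · 16 = 192.

Deadweight loss = 192 hundred.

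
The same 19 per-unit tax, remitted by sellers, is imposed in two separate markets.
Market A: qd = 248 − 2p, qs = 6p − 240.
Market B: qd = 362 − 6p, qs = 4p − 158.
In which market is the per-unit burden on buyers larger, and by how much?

Market A, by 6.65.

Market A: pre-tax p* = 61, q* = 126; post-tax q = 97.5; per-unit burden on buyers = 14.25.
Market B: pre-tax p* = 52, q* = 50; post-tax q = 4.4; per-unit burden on buyers = 7.6.
Difference: 14.25 vs 7.6 → market A is larger by 6.65.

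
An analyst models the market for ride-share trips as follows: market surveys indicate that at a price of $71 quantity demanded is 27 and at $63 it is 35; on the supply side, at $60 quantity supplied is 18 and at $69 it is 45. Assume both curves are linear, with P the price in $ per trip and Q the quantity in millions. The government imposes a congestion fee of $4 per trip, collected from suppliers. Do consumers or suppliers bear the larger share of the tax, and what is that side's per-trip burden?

Consumers bear the larger share: $3 per trip.

Demand slope: (35 − 27)/(63 − 71) = -1, so Qd = 98 − P.
Supply slope: (45 − 18)/(69 − 60) = 3, so Qs = 3P − 162.
Without the tax, 98 − P = 3P − 162 gives 4P = 260, so P* = $65 and Q* = 33.
With the tax collected from suppliers, supply shifts: Qs = 3(P − 4) − 162.
Solving gives Q = 30 with consumers paying $68 and suppliers receiving $64 (the $4 wedge).
Per-trip burden: consumers $3, suppliers $1.
Consumers take the larger share because demand is less price-elastic here (demand slope 1 vs supply slope 3).
The less price-elastic side of the market bears the larger share of a per-unit tax.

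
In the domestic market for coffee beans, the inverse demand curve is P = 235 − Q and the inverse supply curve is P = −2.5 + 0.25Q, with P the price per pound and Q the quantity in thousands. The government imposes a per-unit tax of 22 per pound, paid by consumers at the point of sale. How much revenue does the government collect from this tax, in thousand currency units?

Inverting to Q(P) form: Qd = 235 − P; Qs = 4P + 10.
Before the tax: set 235 − P = 4P + 10 → P* = 45, Q* = 190.
With the tax collected from consumers, demand (in seller-price terms) shifts: Qd = 235 − (P + 22).
Solving gives Q = 172.4 with consumers paying 62.6 and producers receiving 40.6 (the 22 wedge).
Revenue = t · Q = 22 · 172.4 = 3792.8.

Tax revenue = 3792.8 thousand.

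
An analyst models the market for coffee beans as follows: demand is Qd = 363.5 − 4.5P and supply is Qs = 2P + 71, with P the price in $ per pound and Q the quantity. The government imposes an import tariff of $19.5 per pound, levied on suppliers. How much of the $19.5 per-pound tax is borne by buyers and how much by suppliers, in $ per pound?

Before the tax: set 363.5 − 4.5P = 2P + 71 → P* = $45, Q* = 161.
With the tax collected from suppliers, supply shifts: Qs = 2(P − 19.5) + 71.
Solving gives Q = 134 with buyers paying $51 and suppliers receiving $31.5 (the $19.5 wedge).
Burden on buyers: $6; on suppliers: $13.5. (They sum to $19.5.)

Buyers bear $6 per pound; suppliers bear $13.5 per pound.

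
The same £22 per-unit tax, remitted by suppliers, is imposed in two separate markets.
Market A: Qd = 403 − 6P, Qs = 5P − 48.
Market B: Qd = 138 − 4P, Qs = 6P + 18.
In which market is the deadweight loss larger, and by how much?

Market A: pre-tax P* = £41, Q* = 157; post-tax Q = 97; deadweight loss = £660.
Market B: pre-tax P* = £12, Q* = 90; post-tax Q = 37.2; deadweight loss = £580.8.
Difference: £660 vs £580.8 → market A is larger by £79.2.

Market A, by £79.2.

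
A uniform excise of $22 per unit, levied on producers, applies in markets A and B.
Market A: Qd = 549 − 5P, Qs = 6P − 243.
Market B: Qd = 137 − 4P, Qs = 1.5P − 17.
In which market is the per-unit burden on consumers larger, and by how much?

Market A: pre-tax P* = $72, Q* = 189; post-tax Q = 129; per-unit burden on consumers = $12.
Market B: pre-tax P* = $28, Q* = 25; post-tax Q = 1; per-unit burden on consumers = $6.
Difference: $12 vs $6 → market A is larger by $6.

Market A, by $6.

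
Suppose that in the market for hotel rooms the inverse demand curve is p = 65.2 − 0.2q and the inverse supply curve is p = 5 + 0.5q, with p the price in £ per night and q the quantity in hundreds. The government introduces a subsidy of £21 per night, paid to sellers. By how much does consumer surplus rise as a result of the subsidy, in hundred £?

Inverting to q(p) form: qd = 326 − 5p; qs = 2p − 10.
Without the subsidy, 326 − 5p = 2p − 10 gives 7p = 336, so p* = £48 and q* = 86.
With a per-unit subsidy paid to sellers, each receives p + 21 per unit sold, so supply becomes qs = 2(p + 21) − 10.
New equilibrium: consumers pay £42, sellers receive £63, q = 116. (Wedge: pb − ps = −21.)
ΔCS is the trapezoid between Q = 116 and Q = 86 of height £6: ½ · (86 + 116) · 6 = £606.

Consumer surplus rises by £606 hundred.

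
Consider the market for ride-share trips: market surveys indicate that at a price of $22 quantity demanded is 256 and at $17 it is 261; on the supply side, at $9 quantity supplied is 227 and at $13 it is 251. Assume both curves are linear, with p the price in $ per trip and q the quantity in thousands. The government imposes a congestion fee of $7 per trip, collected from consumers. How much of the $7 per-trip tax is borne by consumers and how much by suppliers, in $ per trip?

Consumers bear $6 per trip; suppliers bear $1 per trip.

Demand slope: (261 − 256)/(17 − 22) = -1, so qd = 278 − p.
Supply slope: (251 − 227)/(13 − 9) = 6, so qs = 6p + 173.
Before the tax: set 278 − p = 6p + 173 → p* = $15, q* = 263.
With the tax collected from consumers, demand (in seller-price terms) shifts: qd = 278 − (p + 7).
New equilibrium: consumers pay $21, suppliers receive $14, q = 257. (Wedge: pb − ps = 7.)
Burden on consumers: $6; on suppliers: $1. (They sum to $7.)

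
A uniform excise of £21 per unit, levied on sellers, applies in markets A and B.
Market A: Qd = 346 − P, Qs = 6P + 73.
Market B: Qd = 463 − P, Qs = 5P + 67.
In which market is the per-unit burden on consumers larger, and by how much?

Market A, by £0.5.

Market A: pre-tax P* = £39, Q* = 307; post-tax Q = 289; per-unit burden on consumers = £18.
Market B: pre-tax P* = £66, Q* = 397; post-tax Q = 379.5; per-unit burden on consumers = £17.5.
Difference: £18 vs £17.5 → market A is larger by £0.5.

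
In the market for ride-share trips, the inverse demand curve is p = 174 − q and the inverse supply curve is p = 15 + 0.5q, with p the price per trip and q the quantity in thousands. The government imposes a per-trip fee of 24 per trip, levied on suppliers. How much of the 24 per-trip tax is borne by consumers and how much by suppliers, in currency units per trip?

Consumers bear 16 per trip; suppliers bear 8 per trip.

Inverting to q(p) form: qd = 174 − p; qs = 2p − 30.
Without the tax, 174 − p = 2p − 30 gives 3p = 204, so p* = 68 and q* = 106.
With the tax collected from suppliers, supply shifts: qs = 2(p − 24) − 30.
Solving gives q = 90 with consumers paying 84 and suppliers receiving 60 (the 24 wedge).
Burden on consumers: 16; on suppliers: 8. (They sum to 24.)
The less price-elastic side of the market bears the larger share of a per-unit tax.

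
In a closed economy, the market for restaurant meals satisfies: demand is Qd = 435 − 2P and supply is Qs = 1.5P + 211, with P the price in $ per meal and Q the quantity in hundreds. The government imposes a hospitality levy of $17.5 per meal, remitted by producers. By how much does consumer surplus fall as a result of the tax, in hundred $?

Consumer surplus falls by $2246.25 hundred.

Before the tax: set 435 − 2P = 1.5P + 211 → P* = $64, Q* = 307.
With the tax collected from producers, supply shifts: Qs = 1.5(P − 17.5) + 211.
Solving gives Q = 292 with consumers paying $71.5 and producers receiving $54 (the $17.5 wedge).
ΔCS is the trapezoid between Q = 292 and Q = 307 of height $7.5: ½ · (307 + 292) · 7.5 = $2246.25.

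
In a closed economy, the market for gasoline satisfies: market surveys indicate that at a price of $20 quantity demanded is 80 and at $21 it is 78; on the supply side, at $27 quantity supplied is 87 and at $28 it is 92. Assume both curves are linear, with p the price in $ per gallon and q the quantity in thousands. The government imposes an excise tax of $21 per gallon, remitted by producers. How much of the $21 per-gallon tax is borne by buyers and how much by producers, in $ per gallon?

Buyers bear $15 per gallon; producers bear $6 per gallon.

Demand slope: (78 − 80)/(21 − 20) = -2, so qd = 120 − 2p.
Supply slope: (92 − 87)/(28 − 27) = 5, so qs = 5p − 48.
Before the tax: set 120 − 2p = 5p − 48 → p* = $24, q* = 72.
With the tax collected from producers, supply shifts: qs = 5(p − 21) − 48.
Solving gives q = 42 with buyers paying $39 and producers receiving $18 (the $21 wedge).
Burden on buyers: $15; on producers: $6. (They sum to $21.)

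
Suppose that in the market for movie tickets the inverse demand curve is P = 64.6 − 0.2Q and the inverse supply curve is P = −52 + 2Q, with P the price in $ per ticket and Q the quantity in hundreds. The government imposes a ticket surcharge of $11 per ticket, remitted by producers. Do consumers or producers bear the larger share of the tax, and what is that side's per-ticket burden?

Rewrite in direct form: Qd = 323 − 5P and Qs = 0.5P + 26.
Before the tax: set 323 − 5P = 0.5P + 26 → P* = $54, Q* = 53.
With the tax collected from producers, supply shifts: Qs = 0.5(P − 11) + 26.
Solving gives Q = 48 with consumers paying $55 and producers receiving $44 (the $11 wedge).
Per-ticket burden: consumers $1, producers $10.
Producers take the larger share because supply is less price-elastic here (demand slope 5 vs supply slope 0.5).
The less price-elastic side of the market bears the larger share of a per-unit tax.

Producers bear the larger share: $10 per ticket.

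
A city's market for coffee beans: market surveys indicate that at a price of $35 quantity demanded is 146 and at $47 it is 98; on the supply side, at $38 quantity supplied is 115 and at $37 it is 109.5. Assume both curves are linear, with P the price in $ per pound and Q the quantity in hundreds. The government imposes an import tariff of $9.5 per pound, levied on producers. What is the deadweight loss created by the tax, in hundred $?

Deadweight loss = $104.5 hundred.

Demand slope: (98 − 146)/(47 − 35) = -4, so Qd = 286 − 4P.
Supply slope: (109.5 − 115)/(37 − 38) = 5.5, so Qs = 5.5P − 94.
Without the tax, 286 − 4P = 5.5P − 94 gives 9.5P = 380, so P* = $40 and Q* = 126.
With the tax collected from producers, supply shifts: Qs = 5.5(P − 9.5) − 94.
New equilibrium: consumers pay $45.5, producers receive $36, Q = 104. (Wedge: Pb − Ps = 9.5.)
Quantity falls by |ΔQ| = |126 − 104| = 22.
DWL = ½ · t · |ΔQ| = ½ · 9.5 · 22 = $104.5.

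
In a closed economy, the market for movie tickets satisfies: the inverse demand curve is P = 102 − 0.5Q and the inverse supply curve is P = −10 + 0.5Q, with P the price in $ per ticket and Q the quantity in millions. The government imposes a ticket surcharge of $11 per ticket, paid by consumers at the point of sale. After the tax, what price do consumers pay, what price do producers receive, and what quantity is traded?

Consumers pay $51.5; producers receive $40.5; quantity = 101.

Rewrite in direct form: Qd = 204 − 2P and Qs = 2P + 20.
Before the tax: set 204 − 2P = 2P + 20 → P* = $46, Q* = 112.
With the tax collected from consumers, demand (in seller-price terms) shifts: Qd = 204 − 2(P + 11).
Solving gives Q = 101 with consumers paying $51.5 and producers receiving $40.5 (the $11 wedge).
The less price-elastic side of the market bears the larger share of a per-unit tax.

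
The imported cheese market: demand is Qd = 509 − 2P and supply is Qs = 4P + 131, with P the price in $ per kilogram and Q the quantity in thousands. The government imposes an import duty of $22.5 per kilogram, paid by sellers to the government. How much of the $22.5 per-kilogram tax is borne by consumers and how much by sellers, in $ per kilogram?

Consumers bear $15 per kilogram; sellers bear $7.5 per kilogram.

Without the tax, 509 − 2P = 4P + 131 gives 6P = 378, so P* = $63 and Q* = 383.
With the tax collected from sellers, supply shifts: Qs = 4(P − 22.5) + 131.
Solving gives Q = 353 with consumers paying $78 and sellers receiving $55.5 (the $22.5 wedge).
Burden on consumers: $15; on sellers: $7.5. (They sum to $22.5.)
The less price-elastic side of the market bears the larger share of a per-unit tax.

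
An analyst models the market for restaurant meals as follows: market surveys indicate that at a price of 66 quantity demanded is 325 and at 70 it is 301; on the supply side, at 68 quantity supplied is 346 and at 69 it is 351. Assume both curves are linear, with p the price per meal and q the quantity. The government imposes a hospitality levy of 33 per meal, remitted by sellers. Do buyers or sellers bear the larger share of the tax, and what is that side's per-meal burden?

Demand slope: (301 − 325)/(70 − 66) = -6, so qd = 721 − 6p.
Supply slope: (351 − 346)/(69 − 68) = 5, so qs = 5p + 6.
Without the tax, 721 − 6p = 5p + 6 gives 11p = 715, so p* = 65 and q* = 331.
With the tax collected from sellers, supply shifts: qs = 5(p − 33) + 6.
New equilibrium: buyers pay 80, sellers receive 47, q = 241. (Wedge: pb − ps = 33.)
Per-meal burden: buyers 15, sellers 18.
Sellers take the larger share because supply is less price-elastic here (demand slope 6 vs supply slope 5).
The less price-elastic side of the market bears the larger share of a per-unit tax.

Sellers bear the larger share: 18 per meal.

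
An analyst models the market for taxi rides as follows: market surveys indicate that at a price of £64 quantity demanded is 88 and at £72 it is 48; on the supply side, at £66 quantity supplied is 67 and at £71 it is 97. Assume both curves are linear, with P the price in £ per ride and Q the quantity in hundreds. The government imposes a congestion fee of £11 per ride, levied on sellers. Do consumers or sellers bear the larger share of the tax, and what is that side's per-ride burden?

Consumers bear the larger share: £6 per ride.

Demand slope: (48 − 88)/(72 − 64) = -5, so Qd = 408 − 5P.
Supply slope: (97 − 67)/(71 − 66) = 6, so Qs = 6P − 329.
Without the tax, 408 − 5P = 6P − 329 gives 11P = 737, so P* = £67 and Q* = 73.
With the tax collected from sellers, supply shifts: Qs = 6(P − 11) − 329.
Solving gives Q = 43 with consumers paying £73 and sellers receiving £62 (the £11 wedge).
Per-ride burden: consumers £6, sellers £5.
Consumers take the larger share because demand is less price-elastic here (demand slope 5 vs supply slope 6).
The less price-elastic side of the market bears the larger share of a per-unit tax.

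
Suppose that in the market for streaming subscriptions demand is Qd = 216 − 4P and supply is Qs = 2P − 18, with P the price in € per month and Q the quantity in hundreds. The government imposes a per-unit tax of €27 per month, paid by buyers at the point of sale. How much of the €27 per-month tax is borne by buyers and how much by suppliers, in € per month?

Before the tax: set 216 − 4P = 2P − 18 → P* = €39, Q* = 60.
With the tax collected from buyers, demand (in seller-price terms) shifts: Qd = 216 − 4(P + 27).
New equilibrium: buyers pay €48, suppliers receive €21, Q = 24. (Wedge: Pb − Ps = 27.)
Burden on buyers: €9; on suppliers: €18. (They sum to €27.)
The less price-elastic side of the market bears the larger share of a per-unit tax.

Buyers bear €9 per month; suppliers bear €18 per month.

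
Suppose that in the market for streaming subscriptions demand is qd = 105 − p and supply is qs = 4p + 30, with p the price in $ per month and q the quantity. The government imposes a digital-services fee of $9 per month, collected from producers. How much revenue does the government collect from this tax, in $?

Without the tax, 105 − p = 4p + 30 gives 5p = 75, so p* = $15 and q* = 90.
With the tax collected from producers, supply shifts: qs = 4(p − 9) + 30.
New equilibrium: consumers pay $22.2, producers receive $13.2, q = 82.8. (Wedge: pb − ps = 9.)
Revenue = t · Q = 9 · 82.8 = $745.2.

Tax revenue = $745.2.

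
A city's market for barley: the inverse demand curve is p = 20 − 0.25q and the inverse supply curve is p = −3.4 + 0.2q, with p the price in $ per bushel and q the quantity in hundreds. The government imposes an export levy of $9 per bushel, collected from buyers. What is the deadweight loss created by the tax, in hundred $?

Deadweight loss = $90 hundred.

Inverting to q(p) form: qd = 80 − 4p; qs = 5p + 17.
Before the tax: set 80 − 4p = 5p + 17 → p* = $7, q* = 52.
With the tax collected from buyers, demand (in seller-price terms) shifts: qd = 80 − 4(p + 9).
Solving gives q = 32 with buyers paying $12 and suppliers receiving $3 (the $9 wedge).
Quantity falls by |ΔQ| = |52 − 32| = 20.
DWL = ½ · t · |ΔQ| = ½ · 9 · 20 = $90.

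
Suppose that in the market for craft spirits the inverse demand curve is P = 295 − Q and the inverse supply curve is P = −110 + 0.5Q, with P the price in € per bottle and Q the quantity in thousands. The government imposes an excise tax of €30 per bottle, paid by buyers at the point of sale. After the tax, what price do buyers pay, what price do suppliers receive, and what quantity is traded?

Rewrite in direct form: Qd = 295 − P and Qs = 2P + 220.
Without the tax, 295 − P = 2P + 220 gives 3P = 75, so P* = €25 and Q* = 270.
With the tax collected from buyers, demand (in seller-price terms) shifts: Qd = 295 − (P + 30).
Solving gives Q = 250 with buyers paying €45 and suppliers receiving €15 (the €30 wedge).

Buyers pay €45; suppliers receive €15; quantity = 250.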